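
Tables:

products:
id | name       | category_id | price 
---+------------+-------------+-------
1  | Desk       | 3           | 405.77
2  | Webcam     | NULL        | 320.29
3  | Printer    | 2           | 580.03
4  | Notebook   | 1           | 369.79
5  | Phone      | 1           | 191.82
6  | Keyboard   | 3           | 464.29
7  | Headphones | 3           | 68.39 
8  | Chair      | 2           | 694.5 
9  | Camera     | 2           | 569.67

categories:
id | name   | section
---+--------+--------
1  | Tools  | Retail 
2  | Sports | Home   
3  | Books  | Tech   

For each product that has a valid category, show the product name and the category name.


INNER JOIN keeps only products rows whose category_id matches an id in categories. Walk through each product:
  - product 1 (Desk): category_id=3 -> matches Books
  - product 2 (Webcam): category_id=NULL, no match -> dropped
  - product 3 (Printer): category_id=2 -> matches Sports
  - product 4 (Notebook): category_id=1 -> matches Tools
  - product 5 (Phone): category_id=1 -> matches Tools
  - product 6 (Keyboard): category_id=3 -> matches Books
  - product 7 (Headphones): category_id=3 -> matches Books
  - product 8 (Chair): category_id=2 -> matches Sports
  - product 9 (Camera): category_id=2 -> matches Sports
So 1 of 9 rows is dropped.

SQL:
SELECT a.name, b.name AS category
FROM products a
INNER JOIN categories b ON a.category_id = b.id

Result:
name       | category
-----------+---------
Desk       | Books   
Printer    | Sports  
Notebook   | Tools   
Phone      | Tools   
Keyboard   | Books   
Headphones | Books   
Chair      | Sports  
Camera     | Sports  


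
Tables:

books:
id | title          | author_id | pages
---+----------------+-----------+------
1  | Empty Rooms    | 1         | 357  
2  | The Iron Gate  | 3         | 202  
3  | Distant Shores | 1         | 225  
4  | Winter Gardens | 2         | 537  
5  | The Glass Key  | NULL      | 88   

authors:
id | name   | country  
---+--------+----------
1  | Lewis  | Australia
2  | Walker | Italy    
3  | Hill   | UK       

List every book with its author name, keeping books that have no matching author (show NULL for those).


LEFT JOIN keeps every row from books (the left table); where author_id has no match in authors, the author columns become NULL. Walk through each book:
  - book 1 (Empty Rooms): author_id=1 -> matches Lewis
  - book 2 (The Iron Gate): author_id=3 -> matches Hill
  - book 3 (Distant Shores): author_id=1 -> matches Lewis
  - book 4 (Winter Gardens): author_id=2 -> matches Walker
  - book 5 (The Glass Key): author_id=NULL, no match -> kept with NULL
All 5 rows appear; 1 has NULL author.

SQL:
SELECT a.title, b.name AS author
FROM books a
LEFT JOIN authors b ON a.author_id = b.id

Result:
title          | author
---------------+-------
Empty Rooms    | Lewis 
The Iron Gate  | Hill  
Distant Shores | Lewis 
Winter Gardens | Walker
The Glass Key  | NULL  


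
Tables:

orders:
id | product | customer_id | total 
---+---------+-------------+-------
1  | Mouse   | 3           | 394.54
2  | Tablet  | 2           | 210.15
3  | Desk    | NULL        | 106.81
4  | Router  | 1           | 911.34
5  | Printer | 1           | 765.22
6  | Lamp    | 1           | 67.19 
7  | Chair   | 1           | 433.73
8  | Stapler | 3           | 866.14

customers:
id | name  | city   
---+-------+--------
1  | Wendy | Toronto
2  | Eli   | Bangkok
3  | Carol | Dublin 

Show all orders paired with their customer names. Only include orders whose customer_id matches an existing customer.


INNER JOIN keeps only orders rows whose customer_id matches an id in customers. Walk through each order:
  - order 1 (Mouse): customer_id=3 -> matches Carol
  - order 2 (Tablet): customer_id=2 -> matches Eli
  - order 3 (Desk): customer_id=NULL, no match -> dropped
  - order 4 (Router): customer_id=1 -> matches Wendy
  - order 5 (Printer): customer_id=1 -> matches Wendy
  - order 6 (Lamp): customer_id=1 -> matches Wendy
  - order 7 (Chair): customer_id=1 -> matches Wendy
  - order 8 (Stapler): customer_id=3 -> matches Carol
So 1 of 8 rows is dropped.

SQL:
SELECT a.product, b.name AS customer
FROM orders a
INNER JOIN customers b ON a.customer_id = b.id

Result:
product | customer
--------+---------
Mouse   | Carol   
Tablet  | Eli     
Router  | Wendy   
Printer | Wendy   
Lamp    | Wendy   
Chair   | Wendy   
Stapler | Carol   


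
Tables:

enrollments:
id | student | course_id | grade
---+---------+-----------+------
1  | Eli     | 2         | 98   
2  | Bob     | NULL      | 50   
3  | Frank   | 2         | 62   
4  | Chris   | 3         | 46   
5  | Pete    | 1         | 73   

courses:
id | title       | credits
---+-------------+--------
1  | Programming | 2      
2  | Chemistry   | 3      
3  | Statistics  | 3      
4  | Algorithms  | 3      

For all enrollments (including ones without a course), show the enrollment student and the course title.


LEFT JOIN keeps every row from enrollments (the left table); where course_id has no match in courses, the course columns become NULL. Walk through each enrollment:
  - enrollment 1 (Eli): course_id=2 -> matches Chemistry
  - enrollment 2 (Bob): course_id=NULL, no match -> kept with NULL
  - enrollment 3 (Frank): course_id=2 -> matches Chemistry
  - enrollment 4 (Chris): course_id=3 -> matches Statistics
  - enrollment 5 (Pete): course_id=1 -> matches Programming
All 5 rows appear; 1 has NULL course.

SQL:
SELECT a.student, b.title AS course
FROM enrollments a
LEFT JOIN courses b ON a.course_id = b.id

Result:
student | course     
--------+------------
Eli     | Chemistry  
Bob     | NULL       
Frank   | Chemistry  
Chris   | Statistics 
Pete    | Programming


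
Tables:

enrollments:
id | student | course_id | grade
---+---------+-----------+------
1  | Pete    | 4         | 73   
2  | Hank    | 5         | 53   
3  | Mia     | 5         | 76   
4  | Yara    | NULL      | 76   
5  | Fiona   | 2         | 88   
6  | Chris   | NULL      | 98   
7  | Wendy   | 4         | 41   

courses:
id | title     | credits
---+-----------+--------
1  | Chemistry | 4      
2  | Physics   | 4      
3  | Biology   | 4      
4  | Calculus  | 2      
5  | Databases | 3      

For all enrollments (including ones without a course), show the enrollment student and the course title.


LEFT JOIN keeps every row from enrollments (the left table); where course_id has no match in courses, the course columns become NULL. Walk through each enrollment:
  - enrollment 1 (Pete): course_id=4 -> matches Calculus
  - enrollment 2 (Hank): course_id=5 -> matches Databases
  - enrollment 3 (Mia): course_id=5 -> matches Databases
  - enrollment 4 (Yara): course_id=NULL, no match -> kept with NULL
  - enrollment 5 (Fiona): course_id=2 -> matches Physics
  - enrollment 6 (Chris): course_id=NULL, no match -> kept with NULL
  - enrollment 7 (Wendy): course_id=4 -> matches Calculus
All 7 rows appear; 2 have NULL course.

SQL:
SELECT a.student, b.title AS course
FROM enrollments a
LEFT JOIN courses b ON a.course_id = b.id

Result:
student | course   
--------+----------
Pete    | Calculus 
Hank    | Databases
Mia     | Databases
Yara    | NULL     
Fiona   | Physics  
Chris   | NULL     
Wendy   | Calculus 


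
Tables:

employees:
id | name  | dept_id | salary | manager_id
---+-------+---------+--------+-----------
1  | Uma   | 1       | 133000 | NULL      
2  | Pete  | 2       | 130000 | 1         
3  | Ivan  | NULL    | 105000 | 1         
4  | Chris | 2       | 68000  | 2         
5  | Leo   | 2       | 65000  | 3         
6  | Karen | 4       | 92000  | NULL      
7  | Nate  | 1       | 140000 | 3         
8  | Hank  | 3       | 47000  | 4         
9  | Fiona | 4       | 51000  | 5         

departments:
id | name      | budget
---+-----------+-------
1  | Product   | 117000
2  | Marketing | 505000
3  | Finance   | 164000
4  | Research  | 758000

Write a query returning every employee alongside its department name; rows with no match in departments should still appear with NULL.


LEFT JOIN keeps every row from employees (the left table); where dept_id has no match in departments, the department columns become NULL. Walk through each employee:
  - employee 1 (Uma): dept_id=1 -> matches Product
  - employee 2 (Pete): dept_id=2 -> matches Marketing
  - employee 3 (Ivan): dept_id=NULL, no match -> kept with NULL
  - employee 4 (Chris): dept_id=2 -> matches Marketing
  - employee 5 (Leo): dept_id=2 -> matches Marketing
  - employee 6 (Karen): dept_id=4 -> matches Research
  - employee 7 (Nate): dept_id=1 -> matches Product
  - employee 8 (Hank): dept_id=3 -> matches Finance
  - employee 9 (Fiona): dept_id=4 -> matches Research
All 9 rows appear; 1 has NULL department.

SQL:
SELECT a.name, b.name AS department
FROM employees a
LEFT JOIN departments b ON a.dept_id = b.id

Result:
name  | department
------+-----------
Uma   | Product   
Pete  | Marketing 
Ivan  | NULL      
Chris | Marketing 
Leo   | Marketing 
Karen | Research  
Nate  | Product   
Hank  | Finance   
Fiona | Research  


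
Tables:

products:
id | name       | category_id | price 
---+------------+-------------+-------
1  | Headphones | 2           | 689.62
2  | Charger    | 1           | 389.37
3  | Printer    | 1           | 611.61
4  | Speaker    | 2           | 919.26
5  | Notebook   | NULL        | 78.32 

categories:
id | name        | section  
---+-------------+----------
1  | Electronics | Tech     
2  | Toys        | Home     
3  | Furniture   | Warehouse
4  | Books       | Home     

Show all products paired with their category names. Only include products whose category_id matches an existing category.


INNER JOIN keeps only products rows whose category_id matches an id in categories. Walk through each product:
  - product 1 (Headphones): category_id=2 -> matches Toys
  - product 2 (Charger): category_id=1 -> matches Electronics
  - product 3 (Printer): category_id=1 -> matches Electronics
  - product 4 (Speaker): category_id=2 -> matches Toys
  - product 5 (Notebook): category_id=NULL, no match -> dropped
So 1 of 5 rows is dropped.

SQL:
SELECT a.name, b.name AS category
FROM products a
INNER JOIN categories b ON a.category_id = b.id

Result:
name       | category   
-----------+------------
Headphones | Toys       
Charger    | Electronics
Printer    | Electronics
Speaker    | Toys       


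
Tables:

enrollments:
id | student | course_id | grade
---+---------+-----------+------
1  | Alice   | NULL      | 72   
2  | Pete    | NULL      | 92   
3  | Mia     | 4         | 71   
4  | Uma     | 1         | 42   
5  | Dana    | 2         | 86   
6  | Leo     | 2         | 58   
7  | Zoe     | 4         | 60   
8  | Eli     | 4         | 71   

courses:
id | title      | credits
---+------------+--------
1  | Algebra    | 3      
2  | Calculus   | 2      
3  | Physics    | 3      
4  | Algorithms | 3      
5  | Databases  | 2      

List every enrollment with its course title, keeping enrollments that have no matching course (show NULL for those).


LEFT JOIN keeps every row from enrollments (the left table); where course_id has no match in courses, the course columns become NULL. Walk through each enrollment:
  - enrollment 1 (Alice): course_id=NULL, no match -> kept with NULL
  - enrollment 2 (Pete): course_id=NULL, no match -> kept with NULL
  - enrollment 3 (Mia): course_id=4 -> matches Algorithms
  - enrollment 4 (Uma): course_id=1 -> matches Algebra
  - enrollment 5 (Dana): course_id=2 -> matches Calculus
  - enrollment 6 (Leo): course_id=2 -> matches Calculus
  - enrollment 7 (Zoe): course_id=4 -> matches Algorithms
  - enrollment 8 (Eli): course_id=4 -> matches Algorithms
All 8 rows appear; 2 have NULL course.

SQL:
SELECT a.student, b.title AS course
FROM enrollments a
LEFT JOIN courses b ON a.course_id = b.id

Result:
student | course    
--------+-----------
Alice   | NULL      
Pete    | NULL      
Mia     | Algorithms
Uma     | Algebra   
Dana    | Calculus  
Leo     | Calculus  
Zoe     | Algorithms
Eli     | Algorithms


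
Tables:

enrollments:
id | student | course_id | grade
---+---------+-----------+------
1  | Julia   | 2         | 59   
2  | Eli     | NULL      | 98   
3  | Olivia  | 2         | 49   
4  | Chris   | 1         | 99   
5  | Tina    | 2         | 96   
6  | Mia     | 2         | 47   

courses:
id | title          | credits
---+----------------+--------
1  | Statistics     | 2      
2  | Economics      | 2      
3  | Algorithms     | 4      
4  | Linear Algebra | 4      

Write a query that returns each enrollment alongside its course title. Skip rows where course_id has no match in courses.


INNER JOIN keeps only enrollments rows whose course_id matches an id in courses. Walk through each enrollment:
  - enrollment 1 (Julia): course_id=2 -> matches Economics
  - enrollment 2 (Eli): course_id=NULL, no match -> dropped
  - enrollment 3 (Olivia): course_id=2 -> matches Economics
  - enrollment 4 (Chris): course_id=1 -> matches Statistics
  - enrollment 5 (Tina): course_id=2 -> matches Economics
  - enrollment 6 (Mia): course_id=2 -> matches Economics
So 1 of 6 rows is dropped.

SQL:
SELECT a.student, b.title AS course
FROM enrollments a
INNER JOIN courses b ON a.course_id = b.id

Result:
student | course    
--------+-----------
Julia   | Economics 
Olivia  | Economics 
Chris   | Statistics
Tina    | Economics 
Mia     | Economics 


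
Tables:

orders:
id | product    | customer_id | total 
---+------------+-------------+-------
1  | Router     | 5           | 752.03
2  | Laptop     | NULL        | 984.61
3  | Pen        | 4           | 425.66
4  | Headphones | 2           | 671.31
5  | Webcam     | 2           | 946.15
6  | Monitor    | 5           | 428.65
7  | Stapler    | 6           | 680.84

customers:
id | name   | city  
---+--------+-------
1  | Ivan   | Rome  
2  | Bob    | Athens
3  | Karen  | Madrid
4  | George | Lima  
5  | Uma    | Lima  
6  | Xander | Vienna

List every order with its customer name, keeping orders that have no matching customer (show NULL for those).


LEFT JOIN keeps every row from orders (the left table); where customer_id has no match in customers, the customer columns become NULL. Walk through each order:
  - order 1 (Router): customer_id=5 -> matches Uma
  - order 2 (Laptop): customer_id=NULL, no match -> kept with NULL
  - order 3 (Pen): customer_id=4 -> matches George
  - order 4 (Headphones): customer_id=2 -> matches Bob
  - order 5 (Webcam): customer_id=2 -> matches Bob
  - order 6 (Monitor): customer_id=5 -> matches Uma
  - order 7 (Stapler): customer_id=6 -> matches Xander
All 7 rows appear; 1 has NULL customer.

SQL:
SELECT a.product, b.name AS customer
FROM orders a
LEFT JOIN customers b ON a.customer_id = b.id

Result:
product    | customer
-----------+---------
Router     | Uma     
Laptop     | NULL    
Pen        | George  
Headphones | Bob     
Webcam     | Bob     
Monitor    | Uma     
Stapler    | Xander  


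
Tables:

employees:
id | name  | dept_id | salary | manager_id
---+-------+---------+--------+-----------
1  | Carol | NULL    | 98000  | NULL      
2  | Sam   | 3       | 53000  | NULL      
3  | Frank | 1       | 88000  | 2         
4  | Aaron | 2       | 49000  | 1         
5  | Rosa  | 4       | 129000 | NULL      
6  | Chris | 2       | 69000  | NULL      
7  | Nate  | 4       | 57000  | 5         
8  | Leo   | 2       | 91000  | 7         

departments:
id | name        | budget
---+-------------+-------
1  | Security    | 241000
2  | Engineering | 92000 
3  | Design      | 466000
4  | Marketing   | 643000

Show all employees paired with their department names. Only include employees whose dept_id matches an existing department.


INNER JOIN keeps only employees rows whose dept_id matches an id in departments. Walk through each employee:
  - employee 1 (Carol): dept_id=NULL, no match -> dropped
  - employee 2 (Sam): dept_id=3 -> matches Design
  - employee 3 (Frank): dept_id=1 -> matches Security
  - employee 4 (Aaron): dept_id=2 -> matches Engineering
  - employee 5 (Rosa): dept_id=4 -> matches Marketing
  - employee 6 (Chris): dept_id=2 -> matches Engineering
  - employee 7 (Nate): dept_id=4 -> matches Marketing
  - employee 8 (Leo): dept_id=2 -> matches Engineering
So 1 of 8 rows is dropped.

SQL:
SELECT a.name, b.name AS department
FROM employees a
INNER JOIN departments b ON a.dept_id = b.id

Result:
name  | department 
------+------------
Sam   | Design     
Frank | Security   
Aaron | Engineering
Rosa  | Marketing  
Chris | Engineering
Nate  | Marketing  
Leo   | Engineering


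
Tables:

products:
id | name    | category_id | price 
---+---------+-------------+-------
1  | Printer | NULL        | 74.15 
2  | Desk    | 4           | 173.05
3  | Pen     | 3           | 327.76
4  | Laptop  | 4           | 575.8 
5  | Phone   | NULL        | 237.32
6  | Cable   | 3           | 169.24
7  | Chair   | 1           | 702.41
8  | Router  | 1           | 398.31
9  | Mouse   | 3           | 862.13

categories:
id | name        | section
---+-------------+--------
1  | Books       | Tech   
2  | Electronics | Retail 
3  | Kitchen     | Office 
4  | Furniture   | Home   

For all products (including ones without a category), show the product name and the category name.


LEFT JOIN keeps every row from products (the left table); where category_id has no match in categories, the category columns become NULL. Walk through each product:
  - product 1 (Printer): category_id=NULL, no match -> kept with NULL
  - product 2 (Desk): category_id=4 -> matches Furniture
  - product 3 (Pen): category_id=3 -> matches Kitchen
  - product 4 (Laptop): category_id=4 -> matches Furniture
  - product 5 (Phone): category_id=NULL, no match -> kept with NULL
  - product 6 (Cable): category_id=3 -> matches Kitchen
  - product 7 (Chair): category_id=1 -> matches Books
  - product 8 (Router): category_id=1 -> matches Books
  - product 9 (Mouse): category_id=3 -> matches Kitchen
All 9 rows appear; 2 have NULL category.

SQL:
SELECT a.name, b.name AS category
FROM products a
LEFT JOIN categories b ON a.category_id = b.id

Result:
name    | category 
--------+----------
Printer | NULL     
Desk    | Furniture
Pen     | Kitchen  
Laptop  | Furniture
Phone   | NULL     
Cable   | Kitchen  
Chair   | Books    
Router  | Books    
Mouse   | Kitchen  


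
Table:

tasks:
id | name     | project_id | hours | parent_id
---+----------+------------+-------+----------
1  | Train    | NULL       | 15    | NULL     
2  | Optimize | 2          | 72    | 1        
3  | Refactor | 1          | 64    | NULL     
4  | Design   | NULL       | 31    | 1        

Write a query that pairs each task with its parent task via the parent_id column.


This is a self-join: tasks is joined to a second copy of itself, matching each row's parent_id to another row's id. Use LEFT JOIN so rows with parent_id=NULL are kept.
  - task 1 (Train): parent_id=NULL -> NULL
  - task 2 (Optimize): parent_id=1 -> Train
  - task 3 (Refactor): parent_id=NULL -> NULL
  - task 4 (Design): parent_id=1 -> Train

SQL:
SELECT a.name AS item, b.name AS parent
FROM tasks a
LEFT JOIN tasks b ON a.parent_id = b.id

Result:
item     | parent
---------+-------
Train    | NULL  
Optimize | Train 
Refactor | NULL  
Design   | Train 


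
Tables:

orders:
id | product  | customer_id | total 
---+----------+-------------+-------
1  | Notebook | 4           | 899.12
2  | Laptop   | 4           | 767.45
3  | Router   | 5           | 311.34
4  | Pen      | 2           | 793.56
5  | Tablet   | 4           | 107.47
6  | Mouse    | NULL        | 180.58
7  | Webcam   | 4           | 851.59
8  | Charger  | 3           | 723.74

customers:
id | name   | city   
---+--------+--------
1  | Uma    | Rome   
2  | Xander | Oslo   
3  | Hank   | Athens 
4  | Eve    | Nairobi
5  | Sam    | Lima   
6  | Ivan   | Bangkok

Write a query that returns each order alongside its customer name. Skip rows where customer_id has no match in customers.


INNER JOIN keeps only orders rows whose customer_id matches an id in customers. Walk through each order:
  - order 1 (Notebook): customer_id=4 -> matches Eve
  - order 2 (Laptop): customer_id=4 -> matches Eve
  - order 3 (Router): customer_id=5 -> matches Sam
  - order 4 (Pen): customer_id=2 -> matches Xander
  - order 5 (Tablet): customer_id=4 -> matches Eve
  - order 6 (Mouse): customer_id=NULL, no match -> dropped
  - order 7 (Webcam): customer_id=4 -> matches Eve
  - order 8 (Charger): customer_id=3 -> matches Hank
So 1 of 8 rows is dropped.

SQL:
SELECT a.product, b.name AS customer
FROM orders a
INNER JOIN customers b ON a.customer_id = b.id

Result:
product  | customer
---------+---------
Notebook | Eve     
Laptop   | Eve     
Router   | Sam     
Pen      | Xander  
Tablet   | Eve     
Webcam   | Eve     
Charger  | Hank    


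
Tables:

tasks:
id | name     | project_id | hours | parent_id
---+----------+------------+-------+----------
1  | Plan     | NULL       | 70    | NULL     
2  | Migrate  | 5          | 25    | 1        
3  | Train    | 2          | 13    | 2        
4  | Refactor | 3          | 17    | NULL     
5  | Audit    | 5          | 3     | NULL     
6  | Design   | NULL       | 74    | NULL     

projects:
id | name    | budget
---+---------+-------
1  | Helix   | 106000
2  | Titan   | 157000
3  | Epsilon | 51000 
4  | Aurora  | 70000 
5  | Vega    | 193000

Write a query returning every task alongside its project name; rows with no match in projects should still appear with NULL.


LEFT JOIN keeps every row from tasks (the left table); where project_id has no match in projects, the project columns become NULL. Walk through each task:
  - task 1 (Plan): project_id=NULL, no match -> kept with NULL
  - task 2 (Migrate): project_id=5 -> matches Vega
  - task 3 (Train): project_id=2 -> matches Titan
  - task 4 (Refactor): project_id=3 -> matches Epsilon
  - task 5 (Audit): project_id=5 -> matches Vega
  - task 6 (Design): project_id=NULL, no match -> kept with NULL
All 6 rows appear; 2 have NULL project.

SQL:
SELECT a.name, b.name AS project
FROM tasks a
LEFT JOIN projects b ON a.project_id = b.id

Result:
name     | project
---------+--------
Plan     | NULL   
Migrate  | Vega   
Train    | Titan  
Refactor | Epsilon
Audit    | Vega   
Design   | NULL   


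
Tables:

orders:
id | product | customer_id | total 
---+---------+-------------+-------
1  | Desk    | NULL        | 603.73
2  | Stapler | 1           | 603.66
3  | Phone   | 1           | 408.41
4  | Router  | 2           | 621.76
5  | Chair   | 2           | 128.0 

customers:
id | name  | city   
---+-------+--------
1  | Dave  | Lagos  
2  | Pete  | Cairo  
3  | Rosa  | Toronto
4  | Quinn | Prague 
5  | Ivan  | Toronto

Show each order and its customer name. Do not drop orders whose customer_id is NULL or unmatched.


LEFT JOIN keeps every row from orders (the left table); where customer_id has no match in customers, the customer columns become NULL. Walk through each order:
  - order 1 (Desk): customer_id=NULL, no match -> kept with NULL
  - order 2 (Stapler): customer_id=1 -> matches Dave
  - order 3 (Phone): customer_id=1 -> matches Dave
  - order 4 (Router): customer_id=2 -> matches Pete
  - order 5 (Chair): customer_id=2 -> matches Pete
All 5 rows appear; 1 has NULL customer.

SQL:
SELECT a.product, b.name AS customer
FROM orders a
LEFT JOIN customers b ON a.customer_id = b.id

Result:
product | customer
--------+---------
Desk    | NULL    
Stapler | Dave    
Phone   | Dave    
Router  | Pete    
Chair   | Pete    


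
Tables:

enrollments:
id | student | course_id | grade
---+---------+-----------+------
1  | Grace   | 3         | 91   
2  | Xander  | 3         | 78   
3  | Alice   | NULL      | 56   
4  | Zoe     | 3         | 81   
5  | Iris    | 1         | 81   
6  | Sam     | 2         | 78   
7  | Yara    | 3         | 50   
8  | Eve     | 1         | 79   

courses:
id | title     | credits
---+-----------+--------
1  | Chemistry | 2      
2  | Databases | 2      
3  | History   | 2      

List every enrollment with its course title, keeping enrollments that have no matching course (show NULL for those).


LEFT JOIN keeps every row from enrollments (the left table); where course_id has no match in courses, the course columns become NULL. Walk through each enrollment:
  - enrollment 1 (Grace): course_id=3 -> matches History
  - enrollment 2 (Xander): course_id=3 -> matches History
  - enrollment 3 (Alice): course_id=NULL, no match -> kept with NULL
  - enrollment 4 (Zoe): course_id=3 -> matches History
  - enrollment 5 (Iris): course_id=1 -> matches Chemistry
  - enrollment 6 (Sam): course_id=2 -> matches Databases
  - enrollment 7 (Yara): course_id=3 -> matches History
  - enrollment 8 (Eve): course_id=1 -> matches Chemistry
All 8 rows appear; 1 has NULL course.

SQL:
SELECT a.student, b.title AS course
FROM enrollments a
LEFT JOIN courses b ON a.course_id = b.id

Result:
student | course   
--------+----------
Grace   | History  
Xander  | History  
Alice   | NULL     
Zoe     | History  
Iris    | Chemistry
Sam     | Databases
Yara    | History  
Eve     | Chemistry


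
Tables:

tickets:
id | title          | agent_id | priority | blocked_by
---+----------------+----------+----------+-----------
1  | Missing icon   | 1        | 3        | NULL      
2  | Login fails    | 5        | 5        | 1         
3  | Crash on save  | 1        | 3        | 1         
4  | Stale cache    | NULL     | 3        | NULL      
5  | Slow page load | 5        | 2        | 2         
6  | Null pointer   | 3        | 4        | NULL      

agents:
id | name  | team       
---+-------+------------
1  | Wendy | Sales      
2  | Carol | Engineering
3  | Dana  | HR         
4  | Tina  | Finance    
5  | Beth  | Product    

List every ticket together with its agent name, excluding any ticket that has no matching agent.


INNER JOIN keeps only tickets rows whose agent_id matches an id in agents. Walk through each ticket:
  - ticket 1 (Missing icon): agent_id=1 -> matches Wendy
  - ticket 2 (Login fails): agent_id=5 -> matches Beth
  - ticket 3 (Crash on save): agent_id=1 -> matches Wendy
  - ticket 4 (Stale cache): agent_id=NULL, no match -> dropped
  - ticket 5 (Slow page load): agent_id=5 -> matches Beth
  - ticket 6 (Null pointer): agent_id=3 -> matches Dana
So 1 of 6 rows is dropped.

SQL:
SELECT a.title, b.name AS agent
FROM tickets a
INNER JOIN agents b ON a.agent_id = b.id

Result:
title          | agent
---------------+------
Missing icon   | Wendy
Login fails    | Beth 
Crash on save  | Wendy
Slow page load | Beth 
Null pointer   | Dana 


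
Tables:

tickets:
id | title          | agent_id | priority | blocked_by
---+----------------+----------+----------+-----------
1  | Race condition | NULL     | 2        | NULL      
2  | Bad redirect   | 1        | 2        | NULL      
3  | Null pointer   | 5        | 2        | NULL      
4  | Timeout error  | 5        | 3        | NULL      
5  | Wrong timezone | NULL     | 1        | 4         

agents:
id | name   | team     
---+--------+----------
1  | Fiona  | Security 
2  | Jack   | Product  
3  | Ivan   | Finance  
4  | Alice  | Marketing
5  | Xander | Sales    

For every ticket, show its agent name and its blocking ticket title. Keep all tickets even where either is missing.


Two LEFT JOINs from the same base table tickets: one to agents via agent_id, one to tickets itself via blocked_by. Both are LEFT so every ticket is preserved.
Match against agents:
  - ticket 1 (Race condition): agent_id=NULL, no match -> kept with NULL
  - ticket 2 (Bad redirect): agent_id=1 -> matches Fiona
  - ticket 3 (Null pointer): agent_id=5 -> matches Xander
  - ticket 4 (Timeout error): agent_id=5 -> matches Xander
  - ticket 5 (Wrong timezone): agent_id=NULL, no match -> kept with NULL
Match against tickets (self):
  - ticket 1 (Race condition): blocked_by=NULL -> NULL
  - ticket 2 (Bad redirect): blocked_by=NULL -> NULL
  - ticket 3 (Null pointer): blocked_by=NULL -> NULL
  - ticket 4 (Timeout error): blocked_by=NULL -> NULL
  - ticket 5 (Wrong timezone): blocked_by=4 -> Timeout error

SQL:
SELECT a.title, b.name AS agent, c.title AS blocked_by
FROM tickets a
LEFT JOIN agents b ON a.agent_id = b.id
LEFT JOIN tickets c ON a.blocked_by = c.id

Result:
title          | agent  | blocked_by   
---------------+--------+--------------
Race condition | NULL   | NULL         
Bad redirect   | Fiona  | NULL         
Null pointer   | Xander | NULL         
Timeout error  | Xander | NULL         
Wrong timezone | NULL   | Timeout error


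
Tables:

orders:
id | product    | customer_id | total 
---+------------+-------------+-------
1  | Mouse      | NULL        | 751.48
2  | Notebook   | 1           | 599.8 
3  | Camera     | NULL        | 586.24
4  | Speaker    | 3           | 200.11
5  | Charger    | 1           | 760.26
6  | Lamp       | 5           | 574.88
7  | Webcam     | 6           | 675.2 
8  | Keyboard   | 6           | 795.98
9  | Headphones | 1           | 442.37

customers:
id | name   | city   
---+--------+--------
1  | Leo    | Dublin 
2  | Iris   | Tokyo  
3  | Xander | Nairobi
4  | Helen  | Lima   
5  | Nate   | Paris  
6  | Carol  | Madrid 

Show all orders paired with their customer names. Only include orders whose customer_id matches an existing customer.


INNER JOIN keeps only orders rows whose customer_id matches an id in customers. Walk through each order:
  - order 1 (Mouse): customer_id=NULL, no match -> dropped
  - order 2 (Notebook): customer_id=1 -> matches Leo
  - order 3 (Camera): customer_id=NULL, no match -> dropped
  - order 4 (Speaker): customer_id=3 -> matches Xander
  - order 5 (Charger): customer_id=1 -> matches Leo
  - order 6 (Lamp): customer_id=5 -> matches Nate
  - order 7 (Webcam): customer_id=6 -> matches Carol
  - order 8 (Keyboard): customer_id=6 -> matches Carol
  - order 9 (Headphones): customer_id=1 -> matches Leo
So 2 of 9 rows are dropped.

SQL:
SELECT a.product, b.name AS customer
FROM orders a
INNER JOIN customers b ON a.customer_id = b.id

Result:
product    | customer
-----------+---------
Notebook   | Leo     
Speaker    | Xander  
Charger    | Leo     
Lamp       | Nate    
Webcam     | Carol   
Keyboard   | Carol   
Headphones | Leo     


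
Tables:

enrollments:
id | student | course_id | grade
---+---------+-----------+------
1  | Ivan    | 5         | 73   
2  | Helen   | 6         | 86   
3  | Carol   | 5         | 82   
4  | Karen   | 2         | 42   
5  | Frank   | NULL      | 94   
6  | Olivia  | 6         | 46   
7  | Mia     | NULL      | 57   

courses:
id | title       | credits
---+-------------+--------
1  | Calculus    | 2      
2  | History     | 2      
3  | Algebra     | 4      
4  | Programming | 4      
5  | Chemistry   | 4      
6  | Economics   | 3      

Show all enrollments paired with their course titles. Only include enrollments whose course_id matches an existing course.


INNER JOIN keeps only enrollments rows whose course_id matches an id in courses. Walk through each enrollment:
  - enrollment 1 (Ivan): course_id=5 -> matches Chemistry
  - enrollment 2 (Helen): course_id=6 -> matches Economics
  - enrollment 3 (Carol): course_id=5 -> matches Chemistry
  - enrollment 4 (Karen): course_id=2 -> matches History
  - enrollment 5 (Frank): course_id=NULL, no match -> dropped
  - enrollment 6 (Olivia): course_id=6 -> matches Economics
  - enrollment 7 (Mia): course_id=NULL, no match -> dropped
So 2 of 7 rows are dropped.

SQL:
SELECT a.student, b.title AS course
FROM enrollments a
INNER JOIN courses b ON a.course_id = b.id

Result:
student | course   
--------+----------
Ivan    | Chemistry
Helen   | Economics
Carol   | Chemistry
Karen   | History  
Olivia  | Economics


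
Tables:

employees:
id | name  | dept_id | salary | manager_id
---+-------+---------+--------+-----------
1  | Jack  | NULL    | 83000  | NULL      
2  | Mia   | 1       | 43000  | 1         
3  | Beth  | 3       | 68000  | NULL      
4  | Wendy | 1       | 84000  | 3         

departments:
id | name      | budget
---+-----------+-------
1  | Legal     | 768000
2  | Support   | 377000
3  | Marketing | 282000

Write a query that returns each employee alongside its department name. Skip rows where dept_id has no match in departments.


INNER JOIN keeps only employees rows whose dept_id matches an id in departments. Walk through each employee:
  - employee 1 (Jack): dept_id=NULL, no match -> dropped
  - employee 2 (Mia): dept_id=1 -> matches Legal
  - employee 3 (Beth): dept_id=3 -> matches Marketing
  - employee 4 (Wendy): dept_id=1 -> matches Legal
So 1 of 4 rows is dropped.

SQL:
SELECT a.name, b.name AS department
FROM employees a
INNER JOIN departments b ON a.dept_id = b.id

Result:
name  | department
------+-----------
Mia   | Legal     
Beth  | Marketing 
Wendy | Legal     


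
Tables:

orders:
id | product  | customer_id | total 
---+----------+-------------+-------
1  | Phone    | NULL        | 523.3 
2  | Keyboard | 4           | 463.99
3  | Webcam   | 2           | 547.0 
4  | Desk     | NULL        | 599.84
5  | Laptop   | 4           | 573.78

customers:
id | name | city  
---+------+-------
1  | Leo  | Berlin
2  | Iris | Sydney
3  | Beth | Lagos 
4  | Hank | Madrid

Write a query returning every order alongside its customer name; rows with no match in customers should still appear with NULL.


LEFT JOIN keeps every row from orders (the left table); where customer_id has no match in customers, the customer columns become NULL. Walk through each order:
  - order 1 (Phone): customer_id=NULL, no match -> kept with NULL
  - order 2 (Keyboard): customer_id=4 -> matches Hank
  - order 3 (Webcam): customer_id=2 -> matches Iris
  - order 4 (Desk): customer_id=NULL, no match -> kept with NULL
  - order 5 (Laptop): customer_id=4 -> matches Hank
All 5 rows appear; 2 have NULL customer.

SQL:
SELECT a.product, b.name AS customer
FROM orders a
LEFT JOIN customers b ON a.customer_id = b.id

Result:
product  | customer
---------+---------
Phone    | NULL    
Keyboard | Hank    
Webcam   | Iris    
Desk     | NULL    
Laptop   | Hank    


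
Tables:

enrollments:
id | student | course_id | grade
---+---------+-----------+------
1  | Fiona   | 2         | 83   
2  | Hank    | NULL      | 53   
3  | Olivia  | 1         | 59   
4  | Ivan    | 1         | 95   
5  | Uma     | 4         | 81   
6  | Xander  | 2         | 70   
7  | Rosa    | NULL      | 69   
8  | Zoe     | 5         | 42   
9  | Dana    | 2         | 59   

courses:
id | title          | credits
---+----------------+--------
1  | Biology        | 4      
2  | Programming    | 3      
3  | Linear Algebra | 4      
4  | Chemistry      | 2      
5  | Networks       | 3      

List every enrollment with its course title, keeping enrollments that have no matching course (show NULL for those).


LEFT JOIN keeps every row from enrollments (the left table); where course_id has no match in courses, the course columns become NULL. Walk through each enrollment:
  - enrollment 1 (Fiona): course_id=2 -> matches Programming
  - enrollment 2 (Hank): course_id=NULL, no match -> kept with NULL
  - enrollment 3 (Olivia): course_id=1 -> matches Biology
  - enrollment 4 (Ivan): course_id=1 -> matches Biology
  - enrollment 5 (Uma): course_id=4 -> matches Chemistry
  - enrollment 6 (Xander): course_id=2 -> matches Programming
  - enrollment 7 (Rosa): course_id=NULL, no match -> kept with NULL
  - enrollment 8 (Zoe): course_id=5 -> matches Networks
  - enrollment 9 (Dana): course_id=2 -> matches Programming
All 9 rows appear; 2 have NULL course.

SQL:
SELECT a.student, b.title AS course
FROM enrollments a
LEFT JOIN courses b ON a.course_id = b.id

Result:
student | course     
--------+------------
Fiona   | Programming
Hank    | NULL       
Olivia  | Biology    
Ivan    | Biology    
Uma     | Chemistry  
Xander  | Programming
Rosa    | NULL       
Zoe     | Networks   
Dana    | Programming


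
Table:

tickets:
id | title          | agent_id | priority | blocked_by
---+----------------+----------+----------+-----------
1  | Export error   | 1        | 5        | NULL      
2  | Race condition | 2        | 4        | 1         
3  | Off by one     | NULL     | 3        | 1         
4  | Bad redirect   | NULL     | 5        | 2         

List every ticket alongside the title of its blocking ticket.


This is a self-join: tickets is joined to a second copy of itself, matching each row's blocked_by to another row's id. Use LEFT JOIN so rows with blocked_by=NULL are kept.
  - ticket 1 (Export error): blocked_by=NULL -> NULL
  - ticket 2 (Race condition): blocked_by=1 -> Export error
  - ticket 3 (Off by one): blocked_by=1 -> Export error
  - ticket 4 (Bad redirect): blocked_by=2 -> Race condition

SQL:
SELECT a.title AS item, b.title AS blocked_by
FROM tickets a
LEFT JOIN tickets b ON a.blocked_by = b.id

Result:
item           | blocked_by    
---------------+---------------
Export error   | NULL          
Race condition | Export error  
Off by one     | Export error  
Bad redirect   | Race condition


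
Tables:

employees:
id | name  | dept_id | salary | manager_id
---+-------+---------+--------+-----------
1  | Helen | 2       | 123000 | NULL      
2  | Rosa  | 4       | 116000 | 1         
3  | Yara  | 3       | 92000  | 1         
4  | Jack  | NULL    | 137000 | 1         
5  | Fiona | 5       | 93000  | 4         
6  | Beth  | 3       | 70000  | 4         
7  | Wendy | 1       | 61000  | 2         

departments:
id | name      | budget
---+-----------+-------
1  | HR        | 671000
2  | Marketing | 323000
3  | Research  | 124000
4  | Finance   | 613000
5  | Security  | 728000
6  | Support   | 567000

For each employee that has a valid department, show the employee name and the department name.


INNER JOIN keeps only employees rows whose dept_id matches an id in departments. Walk through each employee:
  - employee 1 (Helen): dept_id=2 -> matches Marketing
  - employee 2 (Rosa): dept_id=4 -> matches Finance
  - employee 3 (Yara): dept_id=3 -> matches Research
  - employee 4 (Jack): dept_id=NULL, no match -> dropped
  - employee 5 (Fiona): dept_id=5 -> matches Security
  - employee 6 (Beth): dept_id=3 -> matches Research
  - employee 7 (Wendy): dept_id=1 -> matches HR
So 1 of 7 rows is dropped.

SQL:
SELECT a.name, b.name AS department
FROM employees a
INNER JOIN departments b ON a.dept_id = b.id

Result:
name  | department
------+-----------
Helen | Marketing 
Rosa  | Finance   
Yara  | Research  
Fiona | Security  
Beth  | Research  
Wendy | HR        


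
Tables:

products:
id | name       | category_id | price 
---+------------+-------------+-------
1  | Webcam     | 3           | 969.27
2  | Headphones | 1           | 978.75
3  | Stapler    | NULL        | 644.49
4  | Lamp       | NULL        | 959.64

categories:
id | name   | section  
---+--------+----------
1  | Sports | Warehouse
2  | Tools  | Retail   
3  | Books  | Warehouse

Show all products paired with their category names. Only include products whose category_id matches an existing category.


INNER JOIN keeps only products rows whose category_id matches an id in categories. Walk through each product:
  - product 1 (Webcam): category_id=3 -> matches Books
  - product 2 (Headphones): category_id=1 -> matches Sports
  - product 3 (Stapler): category_id=NULL, no match -> dropped
  - product 4 (Lamp): category_id=NULL, no match -> dropped
So 2 of 4 rows are dropped.

SQL:
SELECT a.name, b.name AS category
FROM products a
INNER JOIN categories b ON a.category_id = b.id

Result:
name       | category
-----------+---------
Webcam     | Books   
Headphones | Sports  


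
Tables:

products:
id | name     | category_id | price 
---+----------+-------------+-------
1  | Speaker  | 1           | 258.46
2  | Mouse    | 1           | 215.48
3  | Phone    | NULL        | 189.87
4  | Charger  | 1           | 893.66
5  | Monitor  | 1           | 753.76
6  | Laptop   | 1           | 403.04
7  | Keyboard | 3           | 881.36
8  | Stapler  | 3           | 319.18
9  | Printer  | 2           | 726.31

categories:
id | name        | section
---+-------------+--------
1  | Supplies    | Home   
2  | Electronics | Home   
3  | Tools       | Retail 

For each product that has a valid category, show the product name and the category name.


INNER JOIN keeps only products rows whose category_id matches an id in categories. Walk through each product:
  - product 1 (Speaker): category_id=1 -> matches Supplies
  - product 2 (Mouse): category_id=1 -> matches Supplies
  - product 3 (Phone): category_id=NULL, no match -> dropped
  - product 4 (Charger): category_id=1 -> matches Supplies
  - product 5 (Monitor): category_id=1 -> matches Supplies
  - product 6 (Laptop): category_id=1 -> matches Supplies
  - product 7 (Keyboard): category_id=3 -> matches Tools
  - product 8 (Stapler): category_id=3 -> matches Tools
  - product 9 (Printer): category_id=2 -> matches Electronics
So 1 of 9 rows is dropped.

SQL:
SELECT a.name, b.name AS category
FROM products a
INNER JOIN categories b ON a.category_id = b.id

Result:
name     | category   
---------+------------
Speaker  | Supplies   
Mouse    | Supplies   
Charger  | Supplies   
Monitor  | Supplies   
Laptop   | Supplies   
Keyboard | Tools      
Stapler  | Tools      
Printer  | Electronics
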